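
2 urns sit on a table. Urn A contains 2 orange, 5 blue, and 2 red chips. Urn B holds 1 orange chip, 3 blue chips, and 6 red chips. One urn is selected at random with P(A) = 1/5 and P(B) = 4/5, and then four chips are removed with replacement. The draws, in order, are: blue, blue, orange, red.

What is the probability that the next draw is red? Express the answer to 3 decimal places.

The likelihood of the observed sequence under each hypothesis: P(data | urn A) = (5/9)(5/9)(2/9)(2/9) = 0.015242; P(data | urn B) = (3/10)(3/10)(1/10)(6/10) = 0.0054.
Multiplying each by its prior: 1/5 · 0.015242 = 0.0030483, 4/5 · 0.0054 = 0.00432; summing to 0.0073683.
Normalising, the posterior is P(urn A | data) = 0.41371, P(urn B | data) = 0.58629.
So P(red next | data) = Σ P(red next | H) P(H | data) = (2/9)(0.41371) + (3/5)(0.58629) = 0.44371.

0.444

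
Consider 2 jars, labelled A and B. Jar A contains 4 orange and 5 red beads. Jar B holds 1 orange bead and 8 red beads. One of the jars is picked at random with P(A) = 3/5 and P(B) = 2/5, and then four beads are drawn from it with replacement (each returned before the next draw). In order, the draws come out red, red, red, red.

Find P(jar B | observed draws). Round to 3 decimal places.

0.814

Compute the likelihood of the observed sequence for each case: P(data | jar A) = (5/9)(5/9)(5/9)(5/9) = 0.09526; P(data | jar B) = (8/9)(8/9)(8/9)(8/9) = 0.6243.
Weighting by the prior gives 3/5 · 0.09526 = 0.057156, 2/5 · 0.6243 = 0.24972; with total 0.30687.
Therefore the posterior P(jar B | data) = (0.24972) / (0.30687) = 0.81375.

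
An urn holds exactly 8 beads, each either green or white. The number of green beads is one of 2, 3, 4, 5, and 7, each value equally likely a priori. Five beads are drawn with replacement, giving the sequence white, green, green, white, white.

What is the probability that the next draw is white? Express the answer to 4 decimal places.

0.5679

Under each hypothesis, the probability of the observed sequence is: P(data | r = 2) = (6/8)(2/8)(2/8)(6/8)(6/8) = 0.026367; P(data | r = 3) = (5/8)(3/8)(3/8)(5/8)(5/8) = 0.034332; P(data | r = 4) = (4/8)(4/8)(4/8)(4/8)(4/8) = 0.03125; P(data | r = 5) = (3/8)(5/8)(5/8)(3/8)(3/8) = 0.020599; P(data | r = 7) = (1/8)(7/8)(7/8)(1/8)(1/8) = 0.0014954.
Weighting by the prior gives 1/5 · 0.026367 = 0.0052734, 1/5 · 0.034332 = 0.0068665, 1/5 · 0.03125 = 0.00625, 1/5 · 0.020599 = 0.0041199, 1/5 · 0.0014954 = 0.00029907; these sum to 0.022809.
Normalising, the posterior is P(r = 2 | data) = 0.2312, P(r = 3 | data) = 0.30104, P(r = 4 | data) = 0.27402, P(r = 5 | data) = 0.18063, P(r = 7 | data) = 0.013112.
Averaging over the posterior, P(white next | data) = (3/4)(0.2312) + (5/8)(0.30104) + (1/2)(0.27402) + (3/8)(0.18063) + (1/8)(0.013112) = 0.56794.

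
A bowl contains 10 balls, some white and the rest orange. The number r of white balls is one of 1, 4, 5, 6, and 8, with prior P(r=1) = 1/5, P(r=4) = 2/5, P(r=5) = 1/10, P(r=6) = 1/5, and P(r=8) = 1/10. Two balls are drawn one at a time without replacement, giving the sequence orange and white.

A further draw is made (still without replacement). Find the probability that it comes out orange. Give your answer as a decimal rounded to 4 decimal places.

0.5443

Compute the likelihood of the observed sequence for each case: P(data | r = 1) = (9/10)(1/9) = 1/10; P(data | r = 4) = (6/10)(4/9) = 4/15; P(data | r = 5) = (5/10)(5/9) = 5/18; P(data | r = 6) = (4/10)(6/9) = 4/15; P(data | r = 8) = (2/10)(8/9) = 8/45.
The prior-weighted likelihoods are 1/5 · 1/10 = 1/50, 2/5 · 4/15 = 8/75, 1/10 · 5/18 = 1/36, 1/5 · 4/15 = 4/75, 1/10 · 8/45 = 4/225; summing to 203/900.
Dividing through by the total gives posterior P(r = 1 | data) = 18/203, P(r = 4 | data) = 96/203, P(r = 5 | data) = 25/203, P(r = 6 | data) = 48/203, P(r = 8 | data) = 16/203.
Averaging over the posterior, P(orange next | data) = (1)(18/203) + (5/8)(96/203) + (1/2)(25/203) + (3/8)(48/203) + (1/8)(16/203) = 221/406.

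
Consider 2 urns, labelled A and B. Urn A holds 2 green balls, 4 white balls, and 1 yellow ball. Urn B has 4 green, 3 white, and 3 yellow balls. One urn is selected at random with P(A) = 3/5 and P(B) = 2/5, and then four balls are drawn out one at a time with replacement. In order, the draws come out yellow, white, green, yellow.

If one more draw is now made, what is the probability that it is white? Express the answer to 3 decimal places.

0.386

Under each hypothesis, the probability of the observed sequence is: P(data | urn A) = (1/7)(4/7)(2/7)(1/7) = 0.0033319; P(data | urn B) = (3/10)(3/10)(4/10)(3/10) = 0.0108.
The prior-weighted likelihoods are 3/5 · 0.0033319 = 0.0019992, 2/5 · 0.0108 = 0.00432; summing to 0.0063192.
Normalising, the posterior is P(urn A | data) = 0.31637, P(urn B | data) = 0.68363.
The predictive probability is P(white next | data) = (4/7)(0.31637) + (3/10)(0.68363) = 0.38587.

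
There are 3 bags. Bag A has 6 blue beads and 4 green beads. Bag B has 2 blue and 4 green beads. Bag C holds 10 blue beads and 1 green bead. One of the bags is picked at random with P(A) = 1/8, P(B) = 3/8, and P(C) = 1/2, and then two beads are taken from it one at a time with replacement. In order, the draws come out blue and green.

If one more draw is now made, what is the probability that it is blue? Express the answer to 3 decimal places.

Under each hypothesis, the probability of the observed sequence is: P(data | bag A) = (6/10)(4/10) = 0.24; P(data | bag B) = (2/6)(4/6) = 0.22222; P(data | bag C) = (10/11)(1/11) = 0.082645.
The prior-weighted likelihoods are 1/8 · 0.24 = 0.03, 3/8 · 0.22222 = 0.083333, 1/2 · 0.082645 = 0.041322; with total 0.15466.
Dividing through by the total gives posterior P(bag A | data) = 0.19398, P(bag B | data) = 0.53883, P(bag C | data) = 0.26719.
The predictive probability is P(blue next | data) = (3/5)(0.19398) + (1/3)(0.53883) + (10/11)(0.26719) = 0.5389.

0.539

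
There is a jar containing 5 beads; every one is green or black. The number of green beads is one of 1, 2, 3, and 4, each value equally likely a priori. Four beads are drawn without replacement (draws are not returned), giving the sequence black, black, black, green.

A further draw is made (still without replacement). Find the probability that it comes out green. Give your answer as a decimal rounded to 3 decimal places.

The likelihood of the observed sequence under each hypothesis: P(data | r = 1) = (4/5)(3/4)(2/3)(1/2) = 1/5; P(data | r = 2) = (3/5)(2/4)(1/3)(2/2) = 1/10; P(data | r = 3) = (2/5)(1/4)(0/3) = 0; P(data | r = 4) = (1/5)(0/4) = 0.
Multiplying each by its prior: 1/4 · 1/5 = 1/20, 1/4 · 1/10 = 1/40, 1/4 · 0 = 0, 1/4 · 0 = 0; these sum to 3/40.
Dividing through by the total gives posterior P(r = 1 | data) = 2/3, P(r = 2 | data) = 1/3, P(r = 3 | data) = 0, P(r = 4 | data) = 0.
Averaging over the posterior, P(green next | data) = (0)(2/3) + (1)(1/3) = 1/3.

0.333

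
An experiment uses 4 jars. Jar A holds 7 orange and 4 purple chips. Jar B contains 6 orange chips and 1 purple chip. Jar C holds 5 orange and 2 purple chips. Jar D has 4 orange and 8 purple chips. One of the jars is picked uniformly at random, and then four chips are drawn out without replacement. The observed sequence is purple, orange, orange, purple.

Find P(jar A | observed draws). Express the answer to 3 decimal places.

The likelihood of the observed sequence under each hypothesis: P(data | jar A) = (4/11)(7/10)(6/9)(3/8) = 0.063636; P(data | jar B) = (1/7)(6/6)(5/5)(0/4) = 0; P(data | jar C) = (2/7)(5/6)(4/5)(1/4) = 0.047619; P(data | jar D) = (8/12)(4/11)(3/10)(7/9) = 0.056566.
The prior-weighted likelihoods are 1/4 · 0.063636 = 0.015909, 1/4 · 0 = 0, 1/4 · 0.047619 = 0.011905, 1/4 · 0.056566 = 0.014141; these sum to 0.041955.
By Bayes' rule, P(jar A | data) = (0.015909) / (0.041955) = 0.37919.

0.379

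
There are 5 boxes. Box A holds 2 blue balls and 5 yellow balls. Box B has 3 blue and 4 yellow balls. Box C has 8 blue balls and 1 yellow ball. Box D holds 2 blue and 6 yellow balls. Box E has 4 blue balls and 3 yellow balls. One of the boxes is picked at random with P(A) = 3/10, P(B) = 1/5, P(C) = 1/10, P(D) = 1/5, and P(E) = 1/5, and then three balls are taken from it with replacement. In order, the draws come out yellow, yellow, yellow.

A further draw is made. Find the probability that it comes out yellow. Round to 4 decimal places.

0.6863

Compute the likelihood of the observed sequence for each case: P(data | box A) = (5/7)(5/7)(5/7) = 0.36443; P(data | box B) = (4/7)(4/7)(4/7) = 0.18659; P(data | box C) = (1/9)(1/9)(1/9) = 0.0013717; P(data | box D) = (6/8)(6/8)(6/8) = 0.42188; P(data | box E) = (3/7)(3/7)(3/7) = 0.078717.
The prior-weighted likelihoods are 3/10 · 0.36443 = 0.10933, 1/5 · 0.18659 = 0.037318, 1/10 · 0.0013717 = 0.00013717, 1/5 · 0.42188 = 0.084375, 1/5 · 0.078717 = 0.015743; summing to 0.2469.
Normalising, the posterior is P(box A | data) = 0.4428, P(box B | data) = 0.15114, P(box C | data) = 0.00055558, P(box D | data) = 0.34173, P(box E | data) = 0.063764.
The predictive probability is P(yellow next | data) = (5/7)(0.4428) + (4/7)(0.15114) + (1/9)(0.00055558) + (3/4)(0.34173) + (3/7)(0.063764) = 0.68635.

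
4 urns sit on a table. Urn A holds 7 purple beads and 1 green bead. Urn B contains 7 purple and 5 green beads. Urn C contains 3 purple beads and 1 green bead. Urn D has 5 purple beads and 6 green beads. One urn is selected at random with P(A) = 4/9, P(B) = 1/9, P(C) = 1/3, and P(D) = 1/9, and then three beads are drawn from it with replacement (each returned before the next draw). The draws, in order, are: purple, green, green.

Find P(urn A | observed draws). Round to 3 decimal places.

The likelihood of the observed sequence under each hypothesis: P(data | urn A) = (7/8)(1/8)(1/8) = 0.013672; P(data | urn B) = (7/12)(5/12)(5/12) = 0.10127; P(data | urn C) = (3/4)(1/4)(1/4) = 0.046875; P(data | urn D) = (5/11)(6/11)(6/11) = 0.13524.
Weighting by the prior gives 4/9 · 0.013672 = 0.0060764, 1/9 · 0.10127 = 0.011253, 1/3 · 0.046875 = 0.015625, 1/9 · 0.13524 = 0.015026; with total 0.04798.
Hence P(urn A | data) = (0.0060764) / (0.04798) = 0.12664.

0.127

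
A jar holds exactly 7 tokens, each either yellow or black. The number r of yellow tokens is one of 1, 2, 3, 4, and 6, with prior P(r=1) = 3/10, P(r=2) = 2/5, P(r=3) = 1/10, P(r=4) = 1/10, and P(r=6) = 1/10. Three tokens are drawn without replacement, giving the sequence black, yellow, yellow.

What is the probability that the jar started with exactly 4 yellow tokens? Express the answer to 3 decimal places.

Compute the likelihood of the observed sequence for each case: P(data | r = 1) = (6/7)(1/6)(0/5) = 0; P(data | r = 2) = (5/7)(2/6)(1/5) = 1/21; P(data | r = 3) = (4/7)(3/6)(2/5) = 4/35; P(data | r = 4) = (3/7)(4/6)(3/5) = 6/35; P(data | r = 6) = (1/7)(6/6)(5/5) = 1/7.
Multiplying each by its prior: 3/10 · 0 = 0, 2/5 · 1/21 = 2/105, 1/10 · 4/35 = 2/175, 1/10 · 6/35 = 3/175, 1/10 · 1/7 = 1/70; with total 13/210.
So P(r = 4 | data) = (3/175) / (13/210) = 18/65.

0.277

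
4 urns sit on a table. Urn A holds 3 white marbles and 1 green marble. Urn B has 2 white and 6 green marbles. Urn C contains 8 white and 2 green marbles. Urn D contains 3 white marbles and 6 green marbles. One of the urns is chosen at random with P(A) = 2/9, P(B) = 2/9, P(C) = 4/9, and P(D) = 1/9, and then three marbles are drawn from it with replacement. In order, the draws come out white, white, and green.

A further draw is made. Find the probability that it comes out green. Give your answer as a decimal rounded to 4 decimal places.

0.3043

Under each hypothesis, the probability of the observed sequence is: P(data | urn A) = (3/4)(3/4)(1/4) = 0.14062; P(data | urn B) = (2/8)(2/8)(6/8) = 0.046875; P(data | urn C) = (8/10)(8/10)(2/10) = 0.128; P(data | urn D) = (3/9)(3/9)(6/9) = 0.074074.
Weighting by the prior gives 2/9 · 0.14062 = 0.03125, 2/9 · 0.046875 = 0.010417, 4/9 · 0.128 = 0.056889, 1/9 · 0.074074 = 0.0082305; these sum to 0.10679.
Dividing through by the total gives posterior P(urn A | data) = 0.29264, P(urn B | data) = 0.097547, P(urn C | data) = 0.53274, P(urn D | data) = 0.077074.
The predictive probability is P(green next | data) = (1/4)(0.29264) + (3/4)(0.097547) + (1/5)(0.53274) + (2/3)(0.077074) = 0.30425.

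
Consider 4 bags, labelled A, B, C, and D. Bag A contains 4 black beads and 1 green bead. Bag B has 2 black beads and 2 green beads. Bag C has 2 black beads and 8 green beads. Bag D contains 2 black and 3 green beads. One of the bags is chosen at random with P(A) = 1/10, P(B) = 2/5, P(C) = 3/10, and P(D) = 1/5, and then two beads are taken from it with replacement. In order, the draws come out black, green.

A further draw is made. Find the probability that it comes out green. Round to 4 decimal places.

For each hypothesis, P(data | H) works out to: P(data | bag A) = (4/5)(1/5) = 4/25; P(data | bag B) = (2/4)(2/4) = 1/4; P(data | bag C) = (2/10)(8/10) = 4/25; P(data | bag D) = (2/5)(3/5) = 6/25.
The prior-weighted likelihoods are 1/10 · 4/25 = 2/125, 2/5 · 1/4 = 1/10, 3/10 · 4/25 = 6/125, 1/5 · 6/25 = 6/125; these sum to 53/250.
Dividing through by the total gives posterior P(bag A | data) = 4/53, P(bag B | data) = 25/53, P(bag C | data) = 12/53, P(bag D | data) = 12/53.
So P(green next | data) = Σ P(green next | H) P(H | data) = (1/5)(4/53) + (1/2)(25/53) + (4/5)(12/53) + (3/5)(12/53) = 301/530.

0.5679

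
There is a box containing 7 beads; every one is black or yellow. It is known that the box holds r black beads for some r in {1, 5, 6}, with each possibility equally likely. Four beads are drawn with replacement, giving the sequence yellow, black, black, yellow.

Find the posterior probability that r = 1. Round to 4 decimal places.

0.2093

For each hypothesis, P(data | H) works out to: P(data | r = 1) = (6/7)(1/7)(1/7)(6/7) = 0.014994; P(data | r = 5) = (2/7)(5/7)(5/7)(2/7) = 0.041649; P(data | r = 6) = (1/7)(6/7)(6/7)(1/7) = 0.014994.
Multiplying each by its prior: 1/3 · 0.014994 = 0.0049979, 1/3 · 0.041649 = 0.013883, 1/3 · 0.014994 = 0.0049979; with total 0.023879.
So P(r = 1 | data) = (0.0049979) / (0.023879) = 0.2093.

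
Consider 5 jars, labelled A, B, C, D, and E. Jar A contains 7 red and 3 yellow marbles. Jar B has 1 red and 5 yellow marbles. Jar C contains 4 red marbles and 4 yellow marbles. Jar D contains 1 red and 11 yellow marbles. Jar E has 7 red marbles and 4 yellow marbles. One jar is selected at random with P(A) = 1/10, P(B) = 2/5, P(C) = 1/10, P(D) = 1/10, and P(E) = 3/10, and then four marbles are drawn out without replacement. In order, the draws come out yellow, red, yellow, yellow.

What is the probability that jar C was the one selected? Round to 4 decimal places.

0.0650

For each hypothesis, P(data | H) works out to: P(data | jar A) = (3/10)(7/9)(2/8)(1/7) = 0.0083333; P(data | jar B) = (5/6)(1/5)(4/4)(3/3) = 0.16667; P(data | jar C) = (4/8)(4/7)(3/6)(2/5) = 0.057143; P(data | jar D) = (11/12)(1/11)(10/10)(9/9) = 0.083333; P(data | jar E) = (4/11)(7/10)(3/9)(2/8) = 0.021212.
Multiplying each by its prior: 1/10 · 0.0083333 = 0.00083333, 2/5 · 0.16667 = 0.066667, 1/10 · 0.057143 = 0.0057143, 1/10 · 0.083333 = 0.0083333, 3/10 · 0.021212 = 0.0063636; with total 0.087911.
Hence P(jar C | data) = (0.0057143) / (0.087911) = 0.065001.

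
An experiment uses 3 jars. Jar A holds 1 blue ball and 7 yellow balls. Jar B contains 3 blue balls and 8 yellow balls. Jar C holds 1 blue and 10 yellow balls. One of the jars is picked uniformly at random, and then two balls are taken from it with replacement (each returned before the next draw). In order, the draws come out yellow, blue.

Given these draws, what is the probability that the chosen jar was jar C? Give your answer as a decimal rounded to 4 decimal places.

The likelihood of the observed sequence under each hypothesis: P(data | jar A) = (7/8)(1/8) = 0.10938; P(data | jar B) = (8/11)(3/11) = 0.19835; P(data | jar C) = (10/11)(1/11) = 0.082645.
The prior-weighted likelihoods are 1/3 · 0.10938 = 0.036458, 1/3 · 0.19835 = 0.066116, 1/3 · 0.082645 = 0.027548; these sum to 0.13012.
Therefore the posterior P(jar C | data) = (0.027548) / (0.13012) = 0.21171.

0.2117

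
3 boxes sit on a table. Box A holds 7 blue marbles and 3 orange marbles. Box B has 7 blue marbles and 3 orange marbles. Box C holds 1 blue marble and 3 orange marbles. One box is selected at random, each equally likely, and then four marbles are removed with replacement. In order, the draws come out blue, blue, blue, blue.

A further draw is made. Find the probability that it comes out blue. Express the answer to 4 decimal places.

0.6964

For each hypothesis, P(data | H) works out to: P(data | box A) = (7/10)(7/10)(7/10)(7/10) = 0.2401; P(data | box B) = (7/10)(7/10)(7/10)(7/10) = 0.2401; P(data | box C) = (1/4)(1/4)(1/4)(1/4) = 0.0039062.
Weighting by the prior gives 1/3 · 0.2401 = 0.080033, 1/3 · 0.2401 = 0.080033, 1/3 · 0.0039062 = 0.0013021; these sum to 0.16137.
The posterior is then P(box A | data) = 0.49597, P(box B | data) = 0.49597, P(box C | data) = 0.008069.
Averaging over the posterior, P(blue next | data) = (7/10)(0.49597) + (7/10)(0.49597) + (1/4)(0.008069) = 0.69637.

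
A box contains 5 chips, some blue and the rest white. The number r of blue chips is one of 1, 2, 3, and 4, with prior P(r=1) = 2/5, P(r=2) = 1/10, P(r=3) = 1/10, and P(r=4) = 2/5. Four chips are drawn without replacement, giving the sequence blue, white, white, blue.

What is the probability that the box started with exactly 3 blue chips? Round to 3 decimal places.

Under each hypothesis, the probability of the observed sequence is: P(data | r = 1) = (1/5)(4/4)(3/3)(0/2) = 0; P(data | r = 2) = (2/5)(3/4)(2/3)(1/2) = 1/10; P(data | r = 3) = (3/5)(2/4)(1/3)(2/2) = 1/10; P(data | r = 4) = (4/5)(1/4)(0/3) = 0.
The prior-weighted likelihoods are 2/5 · 0 = 0, 1/10 · 1/10 = 1/100, 1/10 · 1/10 = 1/100, 2/5 · 0 = 0; summing to 1/50.
Hence P(r = 3 | data) = (1/100) / (1/50) = 1/2.

0.500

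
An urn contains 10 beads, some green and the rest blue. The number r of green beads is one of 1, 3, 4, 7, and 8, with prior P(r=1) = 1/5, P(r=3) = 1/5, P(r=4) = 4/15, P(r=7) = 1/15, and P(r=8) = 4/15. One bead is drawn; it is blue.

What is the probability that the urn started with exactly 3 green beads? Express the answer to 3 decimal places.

0.253

The likelihood of this draw under each hypothesis: P(data | r = 1) = (9/10) = 9/10; P(data | r = 3) = (7/10) = 7/10; P(data | r = 4) = (6/10) = 3/5; P(data | r = 7) = (3/10) = 3/10; P(data | r = 8) = (2/10) = 1/5.
Multiplying each by its prior: 1/5 · 9/10 = 9/50, 1/5 · 7/10 = 7/50, 4/15 · 3/5 = 4/25, 1/15 · 3/10 = 1/50, 4/15 · 1/5 = 4/75; these sum to 83/150.
Therefore the posterior P(r = 3 | data) = (7/50) / (83/150) = 21/83.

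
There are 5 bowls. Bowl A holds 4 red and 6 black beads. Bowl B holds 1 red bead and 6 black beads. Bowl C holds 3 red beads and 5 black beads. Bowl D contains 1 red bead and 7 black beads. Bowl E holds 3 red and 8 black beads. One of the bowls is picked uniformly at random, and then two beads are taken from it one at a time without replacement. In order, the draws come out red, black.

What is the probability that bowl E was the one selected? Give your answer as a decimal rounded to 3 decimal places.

0.214

Compute the likelihood of the observed sequence for each case: P(data | bowl A) = (4/10)(6/9) = 0.26667; P(data | bowl B) = (1/7)(6/6) = 0.14286; P(data | bowl C) = (3/8)(5/7) = 0.26786; P(data | bowl D) = (1/8)(7/7) = 0.125; P(data | bowl E) = (3/11)(8/10) = 0.21818.
Multiplying each by its prior: 1/5 · 0.26667 = 0.053333, 1/5 · 0.14286 = 0.028571, 1/5 · 0.26786 = 0.053571, 1/5 · 0.125 = 0.025, 1/5 · 0.21818 = 0.043636; these sum to 0.20411.
So P(bowl E | data) = (0.043636) / (0.20411) = 0.21379.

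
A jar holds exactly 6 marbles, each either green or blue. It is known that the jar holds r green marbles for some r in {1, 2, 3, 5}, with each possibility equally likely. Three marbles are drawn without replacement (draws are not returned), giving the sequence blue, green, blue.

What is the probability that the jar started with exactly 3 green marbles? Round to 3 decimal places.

0.290

Under each hypothesis, the probability of the observed sequence is: P(data | r = 1) = (5/6)(1/5)(4/4) = 1/6; P(data | r = 2) = (4/6)(2/5)(3/4) = 1/5; P(data | r = 3) = (3/6)(3/5)(2/4) = 3/20; P(data | r = 5) = (1/6)(5/5)(0/4) = 0.
The prior-weighted likelihoods are 1/4 · 1/6 = 1/24, 1/4 · 1/5 = 1/20, 1/4 · 3/20 = 3/80, 1/4 · 0 = 0; these sum to 31/240.
Therefore the posterior P(r = 3 | data) = (3/80) / (31/240) = 9/31.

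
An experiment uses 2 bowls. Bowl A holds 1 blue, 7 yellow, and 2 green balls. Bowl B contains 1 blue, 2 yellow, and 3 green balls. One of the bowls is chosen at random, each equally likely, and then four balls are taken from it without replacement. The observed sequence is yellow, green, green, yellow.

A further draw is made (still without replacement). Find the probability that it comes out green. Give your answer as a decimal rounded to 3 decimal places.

Under each hypothesis, the probability of the observed sequence is: P(data | bowl A) = (7/10)(2/9)(1/8)(6/7) = 1/60; P(data | bowl B) = (2/6)(3/5)(2/4)(1/3) = 1/30.
Weighting by the prior gives 1/2 · 1/60 = 1/120, 1/2 · 1/30 = 1/60; these sum to 1/40.
Normalising, the posterior is P(bowl A | data) = 1/3, P(bowl B | data) = 2/3.
The predictive probability is P(green next | data) = (0)(1/3) + (1/2)(2/3) = 1/3.

0.333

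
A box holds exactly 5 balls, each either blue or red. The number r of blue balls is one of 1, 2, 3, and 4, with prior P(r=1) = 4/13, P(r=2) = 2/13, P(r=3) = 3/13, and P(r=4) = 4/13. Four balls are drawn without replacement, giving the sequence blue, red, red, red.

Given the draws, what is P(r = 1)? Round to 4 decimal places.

0.8000

For each hypothesis, P(data | H) works out to: P(data | r = 1) = (1/5)(4/4)(3/3)(2/2) = 1/5; P(data | r = 2) = (2/5)(3/4)(2/3)(1/2) = 1/10; P(data | r = 3) = (3/5)(2/4)(1/3)(0/2) = 0; P(data | r = 4) = (4/5)(1/4)(0/3) = 0.
Weighting by the prior gives 4/13 · 1/5 = 4/65, 2/13 · 1/10 = 1/65, 3/13 · 0 = 0, 4/13 · 0 = 0; summing to 1/13.
Hence P(r = 1 | data) = (4/65) / (1/13) = 4/5.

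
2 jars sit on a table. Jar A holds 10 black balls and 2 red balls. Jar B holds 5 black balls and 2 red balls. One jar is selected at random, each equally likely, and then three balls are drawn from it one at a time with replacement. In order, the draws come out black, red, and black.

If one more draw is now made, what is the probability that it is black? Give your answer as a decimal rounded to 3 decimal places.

For each hypothesis, P(data | H) works out to: P(data | jar A) = (10/12)(2/12)(10/12) = 0.11574; P(data | jar B) = (5/7)(2/7)(5/7) = 0.14577.
Weighting by the prior gives 1/2 · 0.11574 = 0.05787, 1/2 · 0.14577 = 0.072886; summing to 0.13076.
Dividing through by the total gives posterior P(jar A | data) = 0.44258, P(jar B | data) = 0.55742.
The predictive probability is P(black next | data) = (5/6)(0.44258) + (5/7)(0.55742) = 0.76697.

0.767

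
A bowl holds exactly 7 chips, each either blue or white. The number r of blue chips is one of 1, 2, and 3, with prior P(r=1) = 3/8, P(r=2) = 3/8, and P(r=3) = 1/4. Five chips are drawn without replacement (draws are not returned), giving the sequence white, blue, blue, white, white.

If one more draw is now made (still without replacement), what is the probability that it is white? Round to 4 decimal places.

0.7778

Compute the likelihood of the observed sequence for each case: P(data | r = 1) = (6/7)(1/6)(0/5) = 0; P(data | r = 2) = (5/7)(2/6)(1/5)(4/4)(3/3) = 1/21; P(data | r = 3) = (4/7)(3/6)(2/5)(3/4)(2/3) = 2/35.
Multiplying each by its prior: 3/8 · 0 = 0, 3/8 · 1/21 = 1/56, 1/4 · 2/35 = 1/70; with total 9/280.
Dividing through by the total gives posterior P(r = 1 | data) = 0, P(r = 2 | data) = 5/9, P(r = 3 | data) = 4/9.
Averaging over the posterior, P(white next | data) = (1)(5/9) + (1/2)(4/9) = 7/9.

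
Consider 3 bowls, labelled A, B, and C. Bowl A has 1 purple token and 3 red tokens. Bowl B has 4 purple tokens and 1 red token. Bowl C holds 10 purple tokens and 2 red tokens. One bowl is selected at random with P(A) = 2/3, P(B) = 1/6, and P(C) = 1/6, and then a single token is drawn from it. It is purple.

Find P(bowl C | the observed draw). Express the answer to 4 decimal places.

0.3165

For each hypothesis, P(data | H) works out to: P(data | bowl A) = (1/4) = 1/4; P(data | bowl B) = (4/5) = 4/5; P(data | bowl C) = (10/12) = 5/6.
Weighting by the prior gives 2/3 · 1/4 = 1/6, 1/6 · 4/5 = 2/15, 1/6 · 5/6 = 5/36; with total 79/180.
Therefore the posterior P(bowl C | data) = (5/36) / (79/180) = 25/79.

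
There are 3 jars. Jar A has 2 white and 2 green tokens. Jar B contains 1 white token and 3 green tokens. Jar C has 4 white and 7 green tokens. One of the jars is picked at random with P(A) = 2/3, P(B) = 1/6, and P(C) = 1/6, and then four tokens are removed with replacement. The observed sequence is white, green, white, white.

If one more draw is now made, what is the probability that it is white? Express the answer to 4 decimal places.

0.4757

For each hypothesis, P(data | H) works out to: P(data | jar A) = (2/4)(2/4)(2/4)(2/4) = 0.0625; P(data | jar B) = (1/4)(3/4)(1/4)(1/4) = 0.011719; P(data | jar C) = (4/11)(7/11)(4/11)(4/11) = 0.030599.
Multiplying each by its prior: 2/3 · 0.0625 = 0.041667, 1/6 · 0.011719 = 0.0019531, 1/6 · 0.030599 = 0.0050998; summing to 0.04872.
Normalising, the posterior is P(jar A | data) = 0.85523, P(jar B | data) = 0.040089, P(jar C | data) = 0.10468.
The predictive probability is P(white next | data) = (1/2)(0.85523) + (1/4)(0.040089) + (4/11)(0.10468) = 0.4757.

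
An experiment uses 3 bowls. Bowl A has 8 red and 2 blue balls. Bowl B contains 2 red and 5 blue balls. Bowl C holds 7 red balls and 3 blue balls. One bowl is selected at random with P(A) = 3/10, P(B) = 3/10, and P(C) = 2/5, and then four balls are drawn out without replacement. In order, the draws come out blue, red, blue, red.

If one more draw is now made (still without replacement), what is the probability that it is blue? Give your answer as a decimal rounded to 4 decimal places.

The likelihood of the observed sequence under each hypothesis: P(data | bowl A) = (2/10)(8/9)(1/8)(7/7) = 0.022222; P(data | bowl B) = (5/7)(2/6)(4/5)(1/4) = 0.047619; P(data | bowl C) = (3/10)(7/9)(2/8)(6/7) = 0.05.
The prior-weighted likelihoods are 3/10 · 0.022222 = 0.0066667, 3/10 · 0.047619 = 0.014286, 2/5 · 0.05 = 0.02; these sum to 0.040952.
The posterior is then P(bowl A | data) = 0.16279, P(bowl B | data) = 0.34884, P(bowl C | data) = 0.48837.
The predictive probability is P(blue next | data) = (0)(0.16279) + (1)(0.34884) + (1/6)(0.48837) = 0.43023.

0.4302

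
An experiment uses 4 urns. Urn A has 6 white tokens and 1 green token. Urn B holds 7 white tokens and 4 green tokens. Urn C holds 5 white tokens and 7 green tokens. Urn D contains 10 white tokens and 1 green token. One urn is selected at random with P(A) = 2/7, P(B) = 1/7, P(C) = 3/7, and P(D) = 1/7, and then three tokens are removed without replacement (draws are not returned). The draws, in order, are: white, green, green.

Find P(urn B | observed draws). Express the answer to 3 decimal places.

0.151

The likelihood of the observed sequence under each hypothesis: P(data | urn A) = (6/7)(1/6)(0/5) = 0; P(data | urn B) = (7/11)(4/10)(3/9) = 14/165; P(data | urn C) = (5/12)(7/11)(6/10) = 7/44; P(data | urn D) = (10/11)(1/10)(0/9) = 0.
Weighting by the prior gives 2/7 · 0 = 0, 1/7 · 14/165 = 2/165, 3/7 · 7/44 = 3/44, 1/7 · 0 = 0; with total 53/660.
Hence P(urn B | data) = (2/165) / (53/660) = 8/53.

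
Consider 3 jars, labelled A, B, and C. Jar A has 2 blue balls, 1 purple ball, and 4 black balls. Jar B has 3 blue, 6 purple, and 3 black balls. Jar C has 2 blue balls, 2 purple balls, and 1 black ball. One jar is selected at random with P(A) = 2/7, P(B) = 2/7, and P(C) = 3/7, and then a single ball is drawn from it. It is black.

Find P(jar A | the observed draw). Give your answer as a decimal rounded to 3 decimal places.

0.510

Compute the likelihood of this draw for each case: P(data | jar A) = (4/7) = 4/7; P(data | jar B) = (3/12) = 1/4; P(data | jar C) = (1/5) = 1/5.
Multiplying each by its prior: 2/7 · 4/7 = 8/49, 2/7 · 1/4 = 1/14, 3/7 · 1/5 = 3/35; with total 157/490.
So P(jar A | data) = (8/49) / (157/490) = 80/157.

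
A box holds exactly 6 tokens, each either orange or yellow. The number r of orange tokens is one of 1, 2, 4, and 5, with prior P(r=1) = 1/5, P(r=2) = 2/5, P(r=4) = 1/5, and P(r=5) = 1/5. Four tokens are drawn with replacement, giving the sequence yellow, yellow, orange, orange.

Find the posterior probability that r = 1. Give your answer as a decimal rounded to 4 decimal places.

Compute the likelihood of the observed sequence for each case: P(data | r = 1) = (5/6)(5/6)(1/6)(1/6) = 0.01929; P(data | r = 2) = (4/6)(4/6)(2/6)(2/6) = 0.049383; P(data | r = 4) = (2/6)(2/6)(4/6)(4/6) = 0.049383; P(data | r = 5) = (1/6)(1/6)(5/6)(5/6) = 0.01929.
Multiplying each by its prior: 1/5 · 0.01929 = 0.003858, 2/5 · 0.049383 = 0.019753, 1/5 · 0.049383 = 0.0098765, 1/5 · 0.01929 = 0.003858; with total 0.037346.
Therefore the posterior P(r = 1 | data) = (0.003858) / (0.037346) = 0.10331.

0.1033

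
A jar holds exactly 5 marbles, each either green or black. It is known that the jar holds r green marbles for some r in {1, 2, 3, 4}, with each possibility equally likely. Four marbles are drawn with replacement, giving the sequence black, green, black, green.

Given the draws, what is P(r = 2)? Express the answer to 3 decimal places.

Compute the likelihood of the observed sequence for each case: P(data | r = 1) = (4/5)(1/5)(4/5)(1/5) = 16/625; P(data | r = 2) = (3/5)(2/5)(3/5)(2/5) = 36/625; P(data | r = 3) = (2/5)(3/5)(2/5)(3/5) = 36/625; P(data | r = 4) = (1/5)(4/5)(1/5)(4/5) = 16/625.
Multiplying each by its prior: 1/4 · 16/625 = 4/625, 1/4 · 36/625 = 9/625, 1/4 · 36/625 = 9/625, 1/4 · 16/625 = 4/625; summing to 26/625.
By Bayes' rule, P(r = 2 | data) = (9/625) / (26/625) = 9/26.

0.346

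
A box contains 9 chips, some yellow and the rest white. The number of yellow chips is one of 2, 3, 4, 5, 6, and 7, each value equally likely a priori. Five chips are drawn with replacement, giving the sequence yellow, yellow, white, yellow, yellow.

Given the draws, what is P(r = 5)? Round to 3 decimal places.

0.191

For each hypothesis, P(data | H) works out to: P(data | r = 2) = (2/9)(2/9)(7/9)(2/9)(2/9) = 0.0018967; P(data | r = 3) = (3/9)(3/9)(6/9)(3/9)(3/9) = 0.0082305; P(data | r = 4) = (4/9)(4/9)(5/9)(4/9)(4/9) = 0.021677; P(data | r = 5) = (5/9)(5/9)(4/9)(5/9)(5/9) = 0.042338; P(data | r = 6) = (6/9)(6/9)(3/9)(6/9)(6/9) = 0.065844; P(data | r = 7) = (7/9)(7/9)(2/9)(7/9)(7/9) = 0.081322.
The prior-weighted likelihoods are 1/6 · 0.0018967 = 0.00031612, 1/6 · 0.0082305 = 0.0013717, 1/6 · 0.021677 = 0.0036128, 1/6 · 0.042338 = 0.0070563, 1/6 · 0.065844 = 0.010974, 1/6 · 0.081322 = 0.013554; summing to 0.036885.
So P(r = 5 | data) = (0.0070563) / (0.036885) = 0.19131.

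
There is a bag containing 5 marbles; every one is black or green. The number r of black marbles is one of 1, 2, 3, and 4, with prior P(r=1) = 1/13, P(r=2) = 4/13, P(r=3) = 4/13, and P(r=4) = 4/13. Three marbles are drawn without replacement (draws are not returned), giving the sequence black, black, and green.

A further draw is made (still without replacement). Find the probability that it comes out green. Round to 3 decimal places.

0.400

Under each hypothesis, the probability of the observed sequence is: P(data | r = 1) = (1/5)(0/4) = 0; P(data | r = 2) = (2/5)(1/4)(3/3) = 1/10; P(data | r = 3) = (3/5)(2/4)(2/3) = 1/5; P(data | r = 4) = (4/5)(3/4)(1/3) = 1/5.
The prior-weighted likelihoods are 1/13 · 0 = 0, 4/13 · 1/10 = 2/65, 4/13 · 1/5 = 4/65, 4/13 · 1/5 = 4/65; with total 2/13.
Normalising, the posterior is P(r = 1 | data) = 0, P(r = 2 | data) = 1/5, P(r = 3 | data) = 2/5, P(r = 4 | data) = 2/5.
So P(green next | data) = Σ P(green next | H) P(H | data) = (1)(1/5) + (1/2)(2/5) + (0)(2/5) = 2/5.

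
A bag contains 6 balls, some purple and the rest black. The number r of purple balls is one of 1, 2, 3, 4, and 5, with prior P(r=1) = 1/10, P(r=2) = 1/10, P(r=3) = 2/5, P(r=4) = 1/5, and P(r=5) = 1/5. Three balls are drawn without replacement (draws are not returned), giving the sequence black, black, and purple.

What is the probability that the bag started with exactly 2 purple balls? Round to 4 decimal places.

0.1818

The likelihood of the observed sequence under each hypothesis: P(data | r = 1) = (5/6)(4/5)(1/4) = 1/6; P(data | r = 2) = (4/6)(3/5)(2/4) = 1/5; P(data | r = 3) = (3/6)(2/5)(3/4) = 3/20; P(data | r = 4) = (2/6)(1/5)(4/4) = 1/15; P(data | r = 5) = (1/6)(0/5) = 0.
The prior-weighted likelihoods are 1/10 · 1/6 = 1/60, 1/10 · 1/5 = 1/50, 2/5 · 3/20 = 3/50, 1/5 · 1/15 = 1/75, 1/5 · 0 = 0; these sum to 11/100.
By Bayes' rule, P(r = 2 | data) = (1/50) / (11/100) = 2/11.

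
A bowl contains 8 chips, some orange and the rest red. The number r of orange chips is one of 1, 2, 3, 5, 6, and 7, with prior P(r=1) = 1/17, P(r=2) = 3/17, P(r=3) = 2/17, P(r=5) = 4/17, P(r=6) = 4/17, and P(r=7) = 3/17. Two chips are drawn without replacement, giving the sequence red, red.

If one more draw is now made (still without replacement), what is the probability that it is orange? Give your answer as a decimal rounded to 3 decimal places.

Under each hypothesis, the probability of the observed sequence is: P(data | r = 1) = (7/8)(6/7) = 3/4; P(data | r = 2) = (6/8)(5/7) = 15/28; P(data | r = 3) = (5/8)(4/7) = 5/14; P(data | r = 5) = (3/8)(2/7) = 3/28; P(data | r = 6) = (2/8)(1/7) = 1/28; P(data | r = 7) = (1/8)(0/7) = 0.
Multiplying each by its prior: 1/17 · 3/4 = 3/68, 3/17 · 15/28 = 45/476, 2/17 · 5/14 = 5/119, 4/17 · 3/28 = 3/119, 4/17 · 1/28 = 1/119, 3/17 · 0 = 0; these sum to 3/14.
Dividing through by the total gives posterior P(r = 1 | data) = 7/34, P(r = 2 | data) = 15/34, P(r = 3 | data) = 10/51, P(r = 5 | data) = 2/17, P(r = 6 | data) = 2/51, P(r = 7 | data) = 0.
The predictive probability is P(orange next | data) = (1/6)(7/34) + (1/3)(15/34) + (1/2)(10/51) + (5/6)(2/17) + (1)(2/51) = 5/12.

0.417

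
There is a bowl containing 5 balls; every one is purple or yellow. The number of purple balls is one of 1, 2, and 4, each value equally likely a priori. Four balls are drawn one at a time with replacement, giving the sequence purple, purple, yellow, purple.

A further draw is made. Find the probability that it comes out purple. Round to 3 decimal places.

0.670

For each hypothesis, P(data | H) works out to: P(data | r = 1) = (1/5)(1/5)(4/5)(1/5) = 0.0064; P(data | r = 2) = (2/5)(2/5)(3/5)(2/5) = 0.0384; P(data | r = 4) = (4/5)(4/5)(1/5)(4/5) = 0.1024.
The prior-weighted likelihoods are 1/3 · 0.0064 = 0.0021333, 1/3 · 0.0384 = 0.0128, 1/3 · 0.1024 = 0.034133; these sum to 0.049067.
Normalising, the posterior is P(r = 1 | data) = 0.043478, P(r = 2 | data) = 0.26087, P(r = 4 | data) = 0.69565.
So P(purple next | data) = Σ P(purple next | H) P(H | data) = (1/5)(0.043478) + (2/5)(0.26087) + (4/5)(0.69565) = 0.66957.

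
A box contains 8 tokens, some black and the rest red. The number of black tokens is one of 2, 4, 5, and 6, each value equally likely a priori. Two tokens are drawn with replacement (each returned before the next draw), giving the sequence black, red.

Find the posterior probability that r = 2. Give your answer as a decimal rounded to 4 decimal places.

The likelihood of the observed sequence under each hypothesis: P(data | r = 2) = (2/8)(6/8) = 3/16; P(data | r = 4) = (4/8)(4/8) = 1/4; P(data | r = 5) = (5/8)(3/8) = 15/64; P(data | r = 6) = (6/8)(2/8) = 3/16.
The prior-weighted likelihoods are 1/4 · 3/16 = 3/64, 1/4 · 1/4 = 1/16, 1/4 · 15/64 = 15/256, 1/4 · 3/16 = 3/64; with total 55/256.
Therefore the posterior P(r = 2 | data) = (3/64) / (55/256) = 12/55.

0.2182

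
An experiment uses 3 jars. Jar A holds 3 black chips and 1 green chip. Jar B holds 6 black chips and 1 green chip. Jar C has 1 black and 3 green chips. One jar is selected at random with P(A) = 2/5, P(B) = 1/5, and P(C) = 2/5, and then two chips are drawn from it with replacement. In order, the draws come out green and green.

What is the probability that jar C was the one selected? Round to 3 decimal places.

0.886

For each hypothesis, P(data | H) works out to: P(data | jar A) = (1/4)(1/4) = 1/16; P(data | jar B) = (1/7)(1/7) = 1/49; P(data | jar C) = (3/4)(3/4) = 9/16.
Weighting by the prior gives 2/5 · 1/16 = 1/40, 1/5 · 1/49 = 1/245, 2/5 · 9/16 = 9/40; summing to 249/980.
By Bayes' rule, P(jar C | data) = (9/40) / (249/980) = 147/166.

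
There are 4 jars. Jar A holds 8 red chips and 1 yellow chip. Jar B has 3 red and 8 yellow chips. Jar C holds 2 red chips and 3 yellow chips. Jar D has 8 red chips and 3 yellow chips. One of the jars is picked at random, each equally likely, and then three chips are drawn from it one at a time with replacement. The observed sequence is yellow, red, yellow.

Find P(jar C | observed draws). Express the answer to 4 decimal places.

The likelihood of the observed sequence under each hypothesis: P(data | jar A) = (1/9)(8/9)(1/9) = 0.010974; P(data | jar B) = (8/11)(3/11)(8/11) = 0.14425; P(data | jar C) = (3/5)(2/5)(3/5) = 0.144; P(data | jar D) = (3/11)(8/11)(3/11) = 0.054095.
The prior-weighted likelihoods are 1/4 · 0.010974 = 0.0027435, 1/4 · 0.14425 = 0.036063, 1/4 · 0.144 = 0.036, 1/4 · 0.054095 = 0.013524; with total 0.08833.
By Bayes' rule, P(jar C | data) = (0.036) / (0.08833) = 0.40756.

0.4076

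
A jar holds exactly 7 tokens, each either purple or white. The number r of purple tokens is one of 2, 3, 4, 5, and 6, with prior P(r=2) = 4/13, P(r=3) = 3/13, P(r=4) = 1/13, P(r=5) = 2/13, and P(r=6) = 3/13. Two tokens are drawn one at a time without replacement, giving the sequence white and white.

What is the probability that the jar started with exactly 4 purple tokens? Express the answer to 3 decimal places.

0.048

Under each hypothesis, the probability of the observed sequence is: P(data | r = 2) = (5/7)(4/6) = 10/21; P(data | r = 3) = (4/7)(3/6) = 2/7; P(data | r = 4) = (3/7)(2/6) = 1/7; P(data | r = 5) = (2/7)(1/6) = 1/21; P(data | r = 6) = (1/7)(0/6) = 0.
Multiplying each by its prior: 4/13 · 10/21 = 40/273, 3/13 · 2/7 = 6/91, 1/13 · 1/7 = 1/91, 2/13 · 1/21 = 2/273, 3/13 · 0 = 0; these sum to 3/13.
So P(r = 4 | data) = (1/91) / (3/13) = 1/21.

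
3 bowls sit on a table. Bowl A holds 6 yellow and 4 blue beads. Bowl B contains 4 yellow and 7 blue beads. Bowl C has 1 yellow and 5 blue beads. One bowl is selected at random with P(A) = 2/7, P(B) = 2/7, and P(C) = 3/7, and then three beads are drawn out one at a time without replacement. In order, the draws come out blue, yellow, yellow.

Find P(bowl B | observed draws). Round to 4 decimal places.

0.3373

Compute the likelihood of the observed sequence for each case: P(data | bowl A) = (4/10)(6/9)(5/8) = 0.16667; P(data | bowl B) = (7/11)(4/10)(3/9) = 0.084848; P(data | bowl C) = (5/6)(1/5)(0/4) = 0.
Multiplying each by its prior: 2/7 · 0.16667 = 0.047619, 2/7 · 0.084848 = 0.024242, 3/7 · 0 = 0; with total 0.071861.
So P(bowl B | data) = (0.024242) / (0.071861) = 0.33735.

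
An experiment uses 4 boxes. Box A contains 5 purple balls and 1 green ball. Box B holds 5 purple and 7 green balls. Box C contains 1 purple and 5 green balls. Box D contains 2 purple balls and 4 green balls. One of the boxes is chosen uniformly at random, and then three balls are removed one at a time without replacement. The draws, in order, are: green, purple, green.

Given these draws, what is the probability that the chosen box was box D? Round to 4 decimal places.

Compute the likelihood of the observed sequence for each case: P(data | box A) = (1/6)(5/5)(0/4) = 0; P(data | box B) = (7/12)(5/11)(6/10) = 0.15909; P(data | box C) = (5/6)(1/5)(4/4) = 0.16667; P(data | box D) = (4/6)(2/5)(3/4) = 0.2.
The prior-weighted likelihoods are 1/4 · 0 = 0, 1/4 · 0.15909 = 0.039773, 1/4 · 0.16667 = 0.041667, 1/4 · 0.2 = 0.05; summing to 0.13144.
So P(box D | data) = (0.05) / (0.13144) = 0.3804.

0.3804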